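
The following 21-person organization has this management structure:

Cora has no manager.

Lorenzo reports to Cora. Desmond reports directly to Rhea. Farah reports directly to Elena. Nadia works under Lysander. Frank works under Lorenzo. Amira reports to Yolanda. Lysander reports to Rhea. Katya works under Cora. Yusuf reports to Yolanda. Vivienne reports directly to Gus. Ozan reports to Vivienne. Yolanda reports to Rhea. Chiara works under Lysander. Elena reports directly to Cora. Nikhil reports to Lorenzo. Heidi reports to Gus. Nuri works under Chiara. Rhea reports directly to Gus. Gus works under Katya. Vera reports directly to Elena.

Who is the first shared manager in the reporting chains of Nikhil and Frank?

Nikhil's chain of managers is Lorenzo, Cora. Frank's chain of managers is Lorenzo, Cora. The first manager that appears in both chains is Lorenzo.

Lorenzo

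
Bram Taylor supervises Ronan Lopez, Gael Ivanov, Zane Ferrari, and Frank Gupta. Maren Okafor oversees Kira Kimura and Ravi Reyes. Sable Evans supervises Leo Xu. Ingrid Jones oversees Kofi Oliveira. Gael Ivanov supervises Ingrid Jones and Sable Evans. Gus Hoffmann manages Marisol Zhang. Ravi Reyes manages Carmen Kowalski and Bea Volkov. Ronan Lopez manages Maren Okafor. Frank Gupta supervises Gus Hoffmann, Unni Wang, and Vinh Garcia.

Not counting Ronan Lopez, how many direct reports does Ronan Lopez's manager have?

Ronan Lopez reports to Bram Taylor. Bram Taylor's other direct reports are Gael Ivanov, Frank Gupta, Zane Ferrari — 3 peers.

3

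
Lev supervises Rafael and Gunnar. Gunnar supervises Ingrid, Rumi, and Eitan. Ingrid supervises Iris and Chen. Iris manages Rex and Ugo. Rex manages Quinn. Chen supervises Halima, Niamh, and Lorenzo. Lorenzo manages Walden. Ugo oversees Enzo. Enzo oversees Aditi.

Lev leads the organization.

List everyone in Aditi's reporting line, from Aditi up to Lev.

Aditi reports to Enzo. Enzo reports to Ugo. Ugo reports to Iris. Iris reports to Ingrid. Ingrid reports to Gunnar. Gunnar reports to Lev. Lev is at the top.

Aditi -> Enzo -> Ugo -> Iris -> Ingrid -> Gunnar -> Lev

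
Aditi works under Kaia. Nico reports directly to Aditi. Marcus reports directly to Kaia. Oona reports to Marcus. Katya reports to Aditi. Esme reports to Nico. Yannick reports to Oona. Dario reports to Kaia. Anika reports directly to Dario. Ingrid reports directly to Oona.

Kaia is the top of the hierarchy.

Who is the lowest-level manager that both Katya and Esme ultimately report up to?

Katya's chain of managers is Aditi, Kaia. Esme's chain of managers is Nico, Aditi, Kaia. The first manager that appears in both chains is Aditi.

Aditi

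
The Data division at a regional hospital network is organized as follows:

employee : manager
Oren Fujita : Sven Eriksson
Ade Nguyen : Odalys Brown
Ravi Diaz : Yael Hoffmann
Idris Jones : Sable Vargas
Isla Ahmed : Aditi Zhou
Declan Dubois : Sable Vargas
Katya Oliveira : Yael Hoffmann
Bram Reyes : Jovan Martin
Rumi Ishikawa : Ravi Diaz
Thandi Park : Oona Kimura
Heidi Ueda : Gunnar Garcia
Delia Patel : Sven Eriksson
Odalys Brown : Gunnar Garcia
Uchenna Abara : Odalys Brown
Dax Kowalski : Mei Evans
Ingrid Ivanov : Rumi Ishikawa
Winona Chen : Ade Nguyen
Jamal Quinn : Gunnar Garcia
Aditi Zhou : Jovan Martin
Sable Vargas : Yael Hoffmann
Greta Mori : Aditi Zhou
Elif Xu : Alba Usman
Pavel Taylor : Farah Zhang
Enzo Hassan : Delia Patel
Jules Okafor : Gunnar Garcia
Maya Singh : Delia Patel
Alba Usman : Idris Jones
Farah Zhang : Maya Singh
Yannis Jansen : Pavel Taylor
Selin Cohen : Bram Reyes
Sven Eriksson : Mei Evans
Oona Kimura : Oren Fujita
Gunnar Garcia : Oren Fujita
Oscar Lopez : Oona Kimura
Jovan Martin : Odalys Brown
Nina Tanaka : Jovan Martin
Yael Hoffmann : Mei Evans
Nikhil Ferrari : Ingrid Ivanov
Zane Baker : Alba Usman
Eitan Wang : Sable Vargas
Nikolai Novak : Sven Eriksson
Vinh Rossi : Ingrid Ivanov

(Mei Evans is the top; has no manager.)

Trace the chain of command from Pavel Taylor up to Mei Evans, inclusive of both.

Pavel Taylor reports to Farah Zhang. Farah Zhang reports to Maya Singh. Maya Singh reports to Delia Patel. Delia Patel reports to Sven Eriksson. Sven Eriksson reports to Mei Evans. Mei Evans is at the top.

Pavel Taylor -> Farah Zhang -> Maya Singh -> Delia Patel -> Sven Eriksson -> Mei Evans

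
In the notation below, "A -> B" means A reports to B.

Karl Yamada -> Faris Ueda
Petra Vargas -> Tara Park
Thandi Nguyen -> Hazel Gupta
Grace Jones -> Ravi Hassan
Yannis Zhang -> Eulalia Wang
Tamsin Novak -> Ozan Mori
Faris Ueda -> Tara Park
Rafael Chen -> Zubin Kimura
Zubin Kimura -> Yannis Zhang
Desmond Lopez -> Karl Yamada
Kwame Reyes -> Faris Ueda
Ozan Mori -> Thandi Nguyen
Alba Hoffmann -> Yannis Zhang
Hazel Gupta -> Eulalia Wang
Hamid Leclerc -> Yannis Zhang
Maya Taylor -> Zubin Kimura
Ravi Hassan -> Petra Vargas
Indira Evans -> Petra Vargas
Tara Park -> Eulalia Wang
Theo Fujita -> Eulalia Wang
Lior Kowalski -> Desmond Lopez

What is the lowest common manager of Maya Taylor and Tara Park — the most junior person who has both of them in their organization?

Maya Taylor's chain of managers is Zubin Kimura, Yannis Zhang, Eulalia Wang. Tara Park's chain of managers is Eulalia Wang. The first manager that appears in both chains is Eulalia Wang.

Eulalia Wang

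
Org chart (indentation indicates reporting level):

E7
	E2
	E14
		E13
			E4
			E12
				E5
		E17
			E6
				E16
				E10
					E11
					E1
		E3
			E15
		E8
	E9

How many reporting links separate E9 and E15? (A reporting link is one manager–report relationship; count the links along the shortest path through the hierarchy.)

4

E9 is 1 level below E7, and E15 is 3 levels below E7 (their lowest common manager). The shortest path runs up from E9 to E7 and back down to E15: 1 + 3 = 4 links.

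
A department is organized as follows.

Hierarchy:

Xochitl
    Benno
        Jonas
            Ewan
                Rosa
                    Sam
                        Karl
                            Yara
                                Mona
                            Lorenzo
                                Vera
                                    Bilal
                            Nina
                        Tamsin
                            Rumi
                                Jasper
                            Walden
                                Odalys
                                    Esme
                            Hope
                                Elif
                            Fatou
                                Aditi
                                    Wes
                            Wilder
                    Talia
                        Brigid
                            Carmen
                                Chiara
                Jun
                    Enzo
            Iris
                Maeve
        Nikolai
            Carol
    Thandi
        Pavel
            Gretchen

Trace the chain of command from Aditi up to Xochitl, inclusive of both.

Aditi -> Fatou -> Tamsin -> Sam -> Rosa -> Ewan -> Jonas -> Benno -> Xochitl

Aditi reports to Fatou. Fatou reports to Tamsin. Tamsin reports to Sam. Sam reports to Rosa. Rosa reports to Ewan. Ewan reports to Jonas. Jonas reports to Benno. Benno reports to Xochitl. Xochitl is at the top.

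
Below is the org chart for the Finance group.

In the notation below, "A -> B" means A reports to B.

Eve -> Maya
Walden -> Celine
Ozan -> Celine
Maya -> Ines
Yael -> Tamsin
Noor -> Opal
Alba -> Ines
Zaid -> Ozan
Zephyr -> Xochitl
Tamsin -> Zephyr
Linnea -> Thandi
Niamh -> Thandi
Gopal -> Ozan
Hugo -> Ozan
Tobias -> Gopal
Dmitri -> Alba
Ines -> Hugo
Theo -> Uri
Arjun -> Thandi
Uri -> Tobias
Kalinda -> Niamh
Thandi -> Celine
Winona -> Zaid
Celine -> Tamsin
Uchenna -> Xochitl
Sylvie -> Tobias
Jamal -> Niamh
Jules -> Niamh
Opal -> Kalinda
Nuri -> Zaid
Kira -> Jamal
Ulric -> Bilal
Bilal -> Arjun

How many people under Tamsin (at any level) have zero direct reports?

The people in Tamsin's organization with no one reporting to them are Yael, Ulric, Jules, Kira, Noor, Linnea, Walden, Dmitri, Eve, Winona, Nuri, Sylvie, Theo. That is 13.

13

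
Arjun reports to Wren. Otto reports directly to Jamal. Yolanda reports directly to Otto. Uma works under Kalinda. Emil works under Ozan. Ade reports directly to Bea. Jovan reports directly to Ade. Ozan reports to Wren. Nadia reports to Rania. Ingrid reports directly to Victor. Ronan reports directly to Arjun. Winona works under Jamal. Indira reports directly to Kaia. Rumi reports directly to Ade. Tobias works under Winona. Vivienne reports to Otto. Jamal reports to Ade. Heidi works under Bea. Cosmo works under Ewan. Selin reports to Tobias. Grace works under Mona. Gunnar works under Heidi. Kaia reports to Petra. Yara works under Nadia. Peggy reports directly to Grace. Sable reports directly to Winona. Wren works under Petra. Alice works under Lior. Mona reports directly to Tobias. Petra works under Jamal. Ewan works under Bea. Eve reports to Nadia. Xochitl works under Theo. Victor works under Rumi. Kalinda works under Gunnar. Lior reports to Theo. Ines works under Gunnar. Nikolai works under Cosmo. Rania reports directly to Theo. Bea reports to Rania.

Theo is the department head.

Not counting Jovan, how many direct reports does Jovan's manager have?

Jovan reports to Ade. Ade's other direct reports are Jamal, Rumi — 2 peers.

2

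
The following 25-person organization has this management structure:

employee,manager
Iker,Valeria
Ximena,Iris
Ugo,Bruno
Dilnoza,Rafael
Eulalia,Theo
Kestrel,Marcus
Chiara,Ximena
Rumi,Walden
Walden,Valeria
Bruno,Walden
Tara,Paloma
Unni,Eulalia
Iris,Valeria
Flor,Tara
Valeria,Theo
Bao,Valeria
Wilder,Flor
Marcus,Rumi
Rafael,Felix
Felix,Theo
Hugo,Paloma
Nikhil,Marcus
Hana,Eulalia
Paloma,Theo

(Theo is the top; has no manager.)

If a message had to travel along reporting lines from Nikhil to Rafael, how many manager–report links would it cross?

Nikhil is 5 levels below Theo, and Rafael is 2 levels below Theo (their lowest common manager). The shortest path runs up from Nikhil to Theo and back down to Rafael: 5 + 2 = 7 links.

7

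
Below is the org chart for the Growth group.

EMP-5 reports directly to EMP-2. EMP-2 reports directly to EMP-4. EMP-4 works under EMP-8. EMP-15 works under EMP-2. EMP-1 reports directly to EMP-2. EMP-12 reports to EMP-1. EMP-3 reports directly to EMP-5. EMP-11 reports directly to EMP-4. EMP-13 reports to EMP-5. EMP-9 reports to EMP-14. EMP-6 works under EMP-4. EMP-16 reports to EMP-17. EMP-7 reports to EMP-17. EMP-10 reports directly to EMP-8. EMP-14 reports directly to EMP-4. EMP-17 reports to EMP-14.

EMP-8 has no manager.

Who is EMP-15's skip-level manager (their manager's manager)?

EMP-4

EMP-15 reports to EMP-2, and EMP-2 reports to EMP-4. So EMP-15's skip-level manager is EMP-4.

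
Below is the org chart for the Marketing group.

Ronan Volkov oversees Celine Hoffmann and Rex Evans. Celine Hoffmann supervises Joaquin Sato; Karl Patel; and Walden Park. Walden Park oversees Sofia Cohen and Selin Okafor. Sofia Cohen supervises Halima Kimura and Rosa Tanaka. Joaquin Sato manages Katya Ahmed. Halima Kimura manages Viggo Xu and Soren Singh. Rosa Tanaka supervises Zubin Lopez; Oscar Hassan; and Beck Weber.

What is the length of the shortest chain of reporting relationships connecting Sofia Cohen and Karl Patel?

3

Sofia Cohen is 2 levels below Celine Hoffmann, and Karl Patel is 1 level below Celine Hoffmann (their lowest common manager). The shortest path runs up from Sofia Cohen to Celine Hoffmann and back down to Karl Patel: 2 + 1 = 3 links.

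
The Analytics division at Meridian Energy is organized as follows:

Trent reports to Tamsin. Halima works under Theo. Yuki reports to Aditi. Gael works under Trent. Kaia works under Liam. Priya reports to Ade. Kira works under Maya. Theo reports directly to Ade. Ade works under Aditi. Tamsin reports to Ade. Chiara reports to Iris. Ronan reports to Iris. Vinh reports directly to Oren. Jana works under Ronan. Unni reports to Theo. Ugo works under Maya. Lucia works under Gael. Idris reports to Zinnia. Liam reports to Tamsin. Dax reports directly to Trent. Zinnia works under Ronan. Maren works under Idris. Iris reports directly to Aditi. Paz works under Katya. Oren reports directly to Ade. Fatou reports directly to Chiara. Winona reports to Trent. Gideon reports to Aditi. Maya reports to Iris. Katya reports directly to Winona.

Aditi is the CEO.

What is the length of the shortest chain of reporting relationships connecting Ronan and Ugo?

Ronan is 1 level below Iris, and Ugo is 2 levels below Iris (their lowest common manager). The shortest path runs up from Ronan to Iris and back down to Ugo: 1 + 2 = 3 links.

3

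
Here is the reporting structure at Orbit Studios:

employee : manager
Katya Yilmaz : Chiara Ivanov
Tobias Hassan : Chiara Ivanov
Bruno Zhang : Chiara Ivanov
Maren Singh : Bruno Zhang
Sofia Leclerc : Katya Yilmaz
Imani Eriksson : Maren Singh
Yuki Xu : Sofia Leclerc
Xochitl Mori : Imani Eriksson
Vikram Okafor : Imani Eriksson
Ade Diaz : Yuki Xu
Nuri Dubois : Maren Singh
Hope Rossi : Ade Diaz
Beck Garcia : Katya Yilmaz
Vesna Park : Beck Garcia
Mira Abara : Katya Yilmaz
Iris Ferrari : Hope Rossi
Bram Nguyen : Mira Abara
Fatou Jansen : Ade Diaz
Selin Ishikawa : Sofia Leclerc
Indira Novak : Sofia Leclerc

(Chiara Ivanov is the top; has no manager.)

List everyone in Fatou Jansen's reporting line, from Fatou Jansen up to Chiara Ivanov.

Fatou Jansen reports to Ade Diaz. Ade Diaz reports to Yuki Xu. Yuki Xu reports to Sofia Leclerc. Sofia Leclerc reports to Katya Yilmaz. Katya Yilmaz reports to Chiara Ivanov. Chiara Ivanov is at the top.

Fatou Jansen -> Ade Diaz -> Yuki Xu -> Sofia Leclerc -> Katya Yilmaz -> Chiara Ivanov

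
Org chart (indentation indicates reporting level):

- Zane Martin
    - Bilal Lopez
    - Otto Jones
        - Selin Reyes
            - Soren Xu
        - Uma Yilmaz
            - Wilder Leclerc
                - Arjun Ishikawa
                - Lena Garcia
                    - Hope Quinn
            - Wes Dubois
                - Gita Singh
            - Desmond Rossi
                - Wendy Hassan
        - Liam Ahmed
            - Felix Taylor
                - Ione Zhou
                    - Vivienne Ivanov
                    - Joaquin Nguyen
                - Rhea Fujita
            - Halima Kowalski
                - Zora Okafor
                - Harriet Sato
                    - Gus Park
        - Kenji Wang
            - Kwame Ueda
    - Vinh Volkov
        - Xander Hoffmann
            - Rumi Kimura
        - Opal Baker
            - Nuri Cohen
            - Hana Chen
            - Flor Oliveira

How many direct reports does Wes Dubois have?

1

Wes Dubois directly manages Gita Singh. That is 1 direct report.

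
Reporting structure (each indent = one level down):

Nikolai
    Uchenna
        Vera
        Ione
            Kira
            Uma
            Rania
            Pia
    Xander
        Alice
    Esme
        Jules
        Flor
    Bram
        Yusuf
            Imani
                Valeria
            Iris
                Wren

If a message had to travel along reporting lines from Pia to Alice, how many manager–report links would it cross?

Pia is 3 levels below Nikolai, and Alice is 2 levels below Nikolai (their lowest common manager). The shortest path runs up from Pia to Nikolai and back down to Alice: 3 + 2 = 5 links.

5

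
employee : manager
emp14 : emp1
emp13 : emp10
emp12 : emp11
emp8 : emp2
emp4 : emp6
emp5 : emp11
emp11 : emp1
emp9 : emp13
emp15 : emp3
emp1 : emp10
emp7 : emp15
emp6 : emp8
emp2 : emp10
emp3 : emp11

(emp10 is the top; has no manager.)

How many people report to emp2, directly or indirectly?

3

emp2 directly manages emp8. Under emp8: emp6, emp4 (2). That's 3 in total.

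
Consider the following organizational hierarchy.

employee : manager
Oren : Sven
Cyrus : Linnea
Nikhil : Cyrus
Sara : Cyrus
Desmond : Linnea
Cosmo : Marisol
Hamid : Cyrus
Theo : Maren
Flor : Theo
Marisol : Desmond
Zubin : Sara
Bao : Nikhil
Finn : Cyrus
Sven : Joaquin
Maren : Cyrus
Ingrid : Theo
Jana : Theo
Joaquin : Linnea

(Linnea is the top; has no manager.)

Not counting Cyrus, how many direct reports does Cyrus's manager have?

2

Cyrus reports to Linnea. Linnea's other direct reports are Joaquin, Desmond — 2 peers.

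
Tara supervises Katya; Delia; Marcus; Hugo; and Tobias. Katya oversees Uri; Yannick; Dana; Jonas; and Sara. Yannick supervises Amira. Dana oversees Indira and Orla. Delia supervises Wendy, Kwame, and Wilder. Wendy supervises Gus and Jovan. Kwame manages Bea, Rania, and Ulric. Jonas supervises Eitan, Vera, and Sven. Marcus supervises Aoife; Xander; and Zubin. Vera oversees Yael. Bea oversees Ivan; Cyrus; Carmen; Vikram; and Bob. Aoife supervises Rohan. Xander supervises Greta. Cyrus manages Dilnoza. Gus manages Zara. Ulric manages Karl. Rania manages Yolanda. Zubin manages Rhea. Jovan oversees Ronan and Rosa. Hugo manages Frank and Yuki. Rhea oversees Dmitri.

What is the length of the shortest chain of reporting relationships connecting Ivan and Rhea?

7

Ivan is 4 levels below Tara, and Rhea is 3 levels below Tara (their lowest common manager). The shortest path runs up from Ivan to Tara and back down to Rhea: 4 + 3 = 7 links.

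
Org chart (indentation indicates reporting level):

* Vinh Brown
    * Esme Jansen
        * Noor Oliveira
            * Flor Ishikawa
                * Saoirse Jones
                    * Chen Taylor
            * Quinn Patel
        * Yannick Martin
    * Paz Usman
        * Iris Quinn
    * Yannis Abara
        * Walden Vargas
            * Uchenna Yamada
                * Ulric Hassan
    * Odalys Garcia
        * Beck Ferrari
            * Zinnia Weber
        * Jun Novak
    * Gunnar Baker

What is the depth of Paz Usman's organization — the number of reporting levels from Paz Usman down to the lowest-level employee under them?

The longest chain under Paz Usman runs Paz Usman → Iris Quinn, which is 1 level below Paz Usman.

1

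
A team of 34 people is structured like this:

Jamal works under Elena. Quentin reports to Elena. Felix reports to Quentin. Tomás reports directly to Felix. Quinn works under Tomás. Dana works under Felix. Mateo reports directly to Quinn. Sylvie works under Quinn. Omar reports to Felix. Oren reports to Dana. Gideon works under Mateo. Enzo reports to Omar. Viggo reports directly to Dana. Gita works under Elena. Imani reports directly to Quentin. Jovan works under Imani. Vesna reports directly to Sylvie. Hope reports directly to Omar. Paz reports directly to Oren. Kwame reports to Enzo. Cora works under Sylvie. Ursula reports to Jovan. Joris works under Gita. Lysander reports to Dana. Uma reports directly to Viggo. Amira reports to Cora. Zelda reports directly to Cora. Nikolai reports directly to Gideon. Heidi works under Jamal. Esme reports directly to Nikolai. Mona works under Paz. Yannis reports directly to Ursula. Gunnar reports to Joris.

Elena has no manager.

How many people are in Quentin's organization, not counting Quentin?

27

Quentin directly manages Felix, Imani. Under Felix: Omar, Hope, Enzo, Kwame, Dana, Lysander, Viggo, Uma, Oren, Paz, Mona, Tomás, Quinn, Sylvie, Cora, Zelda, Amira, Vesna, Mateo, Gideon, Nikolai, Esme (22). Under Imani: Jovan, Ursula, Yannis (3). So Quentin's organization is 2 direct reports plus everyone under them: 23 + 4 = 27.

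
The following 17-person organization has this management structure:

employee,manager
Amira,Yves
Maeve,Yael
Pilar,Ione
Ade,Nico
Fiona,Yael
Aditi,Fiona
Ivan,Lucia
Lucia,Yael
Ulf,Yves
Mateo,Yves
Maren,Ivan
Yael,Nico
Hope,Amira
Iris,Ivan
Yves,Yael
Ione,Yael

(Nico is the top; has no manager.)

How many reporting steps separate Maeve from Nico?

2

Chain from Maeve up to Nico: Maeve → Yael → Nico. That is 2 steps up, so Maeve is 2 levels below Nico.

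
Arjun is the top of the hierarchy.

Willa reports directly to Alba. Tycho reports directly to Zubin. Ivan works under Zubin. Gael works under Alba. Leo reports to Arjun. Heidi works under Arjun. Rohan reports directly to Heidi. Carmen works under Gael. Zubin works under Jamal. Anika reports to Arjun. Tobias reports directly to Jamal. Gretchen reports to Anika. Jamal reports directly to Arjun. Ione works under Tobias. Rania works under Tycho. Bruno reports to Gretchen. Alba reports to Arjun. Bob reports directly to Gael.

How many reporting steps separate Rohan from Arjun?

Chain from Rohan up to Arjun: Rohan → Heidi → Arjun. That is 2 steps up, so Rohan is 2 levels below Arjun.

2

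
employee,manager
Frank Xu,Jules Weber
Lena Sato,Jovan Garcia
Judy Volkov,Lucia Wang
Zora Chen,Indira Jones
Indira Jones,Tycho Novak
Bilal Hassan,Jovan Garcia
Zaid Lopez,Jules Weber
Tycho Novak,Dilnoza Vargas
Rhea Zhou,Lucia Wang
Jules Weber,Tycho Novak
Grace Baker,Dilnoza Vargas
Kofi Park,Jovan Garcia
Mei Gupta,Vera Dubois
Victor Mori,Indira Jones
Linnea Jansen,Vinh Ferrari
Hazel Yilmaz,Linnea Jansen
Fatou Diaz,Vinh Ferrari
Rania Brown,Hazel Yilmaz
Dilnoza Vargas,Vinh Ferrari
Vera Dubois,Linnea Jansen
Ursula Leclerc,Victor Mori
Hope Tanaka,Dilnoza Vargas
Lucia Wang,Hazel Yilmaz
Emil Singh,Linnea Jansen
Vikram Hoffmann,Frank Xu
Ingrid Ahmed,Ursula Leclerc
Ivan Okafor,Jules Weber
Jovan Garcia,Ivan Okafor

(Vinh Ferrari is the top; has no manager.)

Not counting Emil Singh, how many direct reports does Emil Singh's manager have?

Emil Singh reports to Linnea Jansen. Linnea Jansen's other direct reports are Hazel Yilmaz, Vera Dubois — 2 peers.

2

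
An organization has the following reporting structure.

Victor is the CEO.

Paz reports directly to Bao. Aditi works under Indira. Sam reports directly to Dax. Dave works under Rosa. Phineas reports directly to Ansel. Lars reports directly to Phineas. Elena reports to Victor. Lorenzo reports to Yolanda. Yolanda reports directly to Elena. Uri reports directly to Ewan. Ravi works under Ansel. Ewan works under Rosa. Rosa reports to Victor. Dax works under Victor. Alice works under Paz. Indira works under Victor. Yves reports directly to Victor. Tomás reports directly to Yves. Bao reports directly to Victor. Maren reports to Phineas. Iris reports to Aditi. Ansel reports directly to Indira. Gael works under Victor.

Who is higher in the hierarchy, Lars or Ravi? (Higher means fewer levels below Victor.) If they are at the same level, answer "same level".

Lars is 4 levels below Victor; Ravi is 3. Ravi is higher.

Ravi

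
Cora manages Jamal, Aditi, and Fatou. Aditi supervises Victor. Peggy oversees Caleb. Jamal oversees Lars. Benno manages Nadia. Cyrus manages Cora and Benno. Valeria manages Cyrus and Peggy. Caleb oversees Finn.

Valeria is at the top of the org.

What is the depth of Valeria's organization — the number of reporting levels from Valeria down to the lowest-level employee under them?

The longest chain under Valeria runs Valeria → Cyrus → Cora → Aditi → Victor, which is 4 levels below Valeria.

4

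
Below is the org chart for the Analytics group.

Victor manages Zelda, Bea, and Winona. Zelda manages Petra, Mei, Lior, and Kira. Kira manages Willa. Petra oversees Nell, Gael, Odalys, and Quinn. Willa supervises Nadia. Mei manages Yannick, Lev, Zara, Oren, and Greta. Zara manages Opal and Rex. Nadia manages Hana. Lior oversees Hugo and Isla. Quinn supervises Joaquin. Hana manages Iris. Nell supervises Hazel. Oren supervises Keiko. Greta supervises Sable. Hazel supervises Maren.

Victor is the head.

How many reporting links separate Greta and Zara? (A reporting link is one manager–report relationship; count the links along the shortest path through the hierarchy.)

Greta is 1 level below Mei, and Zara is 1 level below Mei (their lowest common manager). The shortest path runs up from Greta to Mei and back down to Zara: 1 + 1 = 2 links.

2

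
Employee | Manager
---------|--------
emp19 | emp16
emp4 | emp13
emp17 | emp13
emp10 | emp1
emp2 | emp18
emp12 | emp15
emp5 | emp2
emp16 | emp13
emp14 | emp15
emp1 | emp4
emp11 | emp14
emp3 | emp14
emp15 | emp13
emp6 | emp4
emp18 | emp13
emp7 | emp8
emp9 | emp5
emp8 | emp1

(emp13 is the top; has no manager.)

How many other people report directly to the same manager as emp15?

emp15 reports to emp13. emp13's other direct reports are emp4, emp16, emp17, emp18 — 4 peers.

4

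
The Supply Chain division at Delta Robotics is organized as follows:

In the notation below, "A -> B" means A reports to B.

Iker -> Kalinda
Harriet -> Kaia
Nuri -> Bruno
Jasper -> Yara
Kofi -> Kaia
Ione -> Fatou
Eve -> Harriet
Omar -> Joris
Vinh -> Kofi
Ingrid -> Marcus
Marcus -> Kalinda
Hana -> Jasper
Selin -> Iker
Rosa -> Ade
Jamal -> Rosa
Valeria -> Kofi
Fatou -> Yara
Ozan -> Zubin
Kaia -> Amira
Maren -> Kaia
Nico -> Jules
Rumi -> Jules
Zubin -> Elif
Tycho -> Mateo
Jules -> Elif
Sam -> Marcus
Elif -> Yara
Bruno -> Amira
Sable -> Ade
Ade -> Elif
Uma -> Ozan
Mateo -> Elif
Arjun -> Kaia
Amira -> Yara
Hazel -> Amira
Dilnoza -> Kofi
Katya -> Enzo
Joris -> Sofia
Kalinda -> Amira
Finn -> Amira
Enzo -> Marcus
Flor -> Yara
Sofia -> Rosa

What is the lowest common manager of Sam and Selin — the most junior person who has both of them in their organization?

Sam's chain of managers is Marcus, Kalinda, Amira, Yara. Selin's chain of managers is Iker, Kalinda, Amira, Yara. The first manager that appears in both chains is Kalinda.

Kalinda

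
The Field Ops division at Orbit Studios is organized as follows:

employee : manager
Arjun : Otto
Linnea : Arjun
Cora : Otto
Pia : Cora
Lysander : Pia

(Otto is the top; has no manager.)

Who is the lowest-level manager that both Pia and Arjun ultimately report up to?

Otto

Pia's chain of managers is Cora, Otto. Arjun's chain of managers is Otto. The first manager that appears in both chains is Otto.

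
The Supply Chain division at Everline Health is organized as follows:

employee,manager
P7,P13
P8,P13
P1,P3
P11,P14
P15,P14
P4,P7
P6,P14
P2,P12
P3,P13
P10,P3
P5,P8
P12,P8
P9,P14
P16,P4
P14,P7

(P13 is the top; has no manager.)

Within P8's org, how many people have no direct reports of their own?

2

The people in P8's organization with no one reporting to them are P2, P5. That is 2.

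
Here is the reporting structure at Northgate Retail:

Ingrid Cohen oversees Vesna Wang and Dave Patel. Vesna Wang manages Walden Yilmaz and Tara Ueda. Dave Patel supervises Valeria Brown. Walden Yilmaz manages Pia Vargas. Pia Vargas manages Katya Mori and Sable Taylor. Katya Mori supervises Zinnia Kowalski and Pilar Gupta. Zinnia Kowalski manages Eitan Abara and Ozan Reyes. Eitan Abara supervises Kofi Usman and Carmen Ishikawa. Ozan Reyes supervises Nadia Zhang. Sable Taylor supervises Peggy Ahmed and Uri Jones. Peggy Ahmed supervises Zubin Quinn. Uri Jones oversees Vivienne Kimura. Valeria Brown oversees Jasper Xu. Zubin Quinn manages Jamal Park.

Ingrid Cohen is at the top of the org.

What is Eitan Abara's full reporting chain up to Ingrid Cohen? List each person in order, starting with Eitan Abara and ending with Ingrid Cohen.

Eitan Abara reports to Zinnia Kowalski. Zinnia Kowalski reports to Katya Mori. Katya Mori reports to Pia Vargas. Pia Vargas reports to Walden Yilmaz. Walden Yilmaz reports to Vesna Wang. Vesna Wang reports to Ingrid Cohen. Ingrid Cohen is at the top.

Eitan Abara -> Zinnia Kowalski -> Katya Mori -> Pia Vargas -> Walden Yilmaz -> Vesna Wang -> Ingrid Cohen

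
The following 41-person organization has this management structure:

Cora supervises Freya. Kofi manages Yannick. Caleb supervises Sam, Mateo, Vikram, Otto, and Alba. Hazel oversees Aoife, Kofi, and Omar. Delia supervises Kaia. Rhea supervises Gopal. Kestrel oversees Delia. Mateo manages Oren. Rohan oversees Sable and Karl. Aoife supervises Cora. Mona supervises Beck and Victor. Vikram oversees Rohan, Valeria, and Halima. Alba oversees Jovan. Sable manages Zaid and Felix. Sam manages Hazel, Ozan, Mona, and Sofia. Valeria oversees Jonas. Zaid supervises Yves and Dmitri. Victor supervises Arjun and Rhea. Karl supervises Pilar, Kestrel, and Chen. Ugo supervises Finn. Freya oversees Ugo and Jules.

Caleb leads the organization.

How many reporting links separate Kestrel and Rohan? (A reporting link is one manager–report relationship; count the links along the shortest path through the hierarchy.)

Kestrel is in Rohan's organization: the chain from Kestrel up to Rohan is Kestrel → Karl → Rohan, which is 2 links.

2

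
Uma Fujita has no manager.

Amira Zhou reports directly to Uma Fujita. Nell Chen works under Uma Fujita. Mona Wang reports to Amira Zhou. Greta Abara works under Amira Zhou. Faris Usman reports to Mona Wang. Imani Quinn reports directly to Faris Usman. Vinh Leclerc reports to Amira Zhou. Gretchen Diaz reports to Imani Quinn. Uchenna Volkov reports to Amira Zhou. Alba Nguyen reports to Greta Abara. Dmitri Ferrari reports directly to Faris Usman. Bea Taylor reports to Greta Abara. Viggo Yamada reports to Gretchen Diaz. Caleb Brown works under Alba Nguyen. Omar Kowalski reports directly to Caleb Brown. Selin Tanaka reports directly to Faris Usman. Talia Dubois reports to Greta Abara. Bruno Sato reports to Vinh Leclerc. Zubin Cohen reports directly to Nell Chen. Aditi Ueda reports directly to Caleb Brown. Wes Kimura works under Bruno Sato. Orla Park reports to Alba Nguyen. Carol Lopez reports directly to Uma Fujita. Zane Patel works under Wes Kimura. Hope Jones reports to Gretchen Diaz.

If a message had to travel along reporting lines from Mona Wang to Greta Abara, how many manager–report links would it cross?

Mona Wang is 1 level below Amira Zhou, and Greta Abara is 1 level below Amira Zhou (their lowest common manager). The shortest path runs up from Mona Wang to Amira Zhou and back down to Greta Abara: 1 + 1 = 2 links.

2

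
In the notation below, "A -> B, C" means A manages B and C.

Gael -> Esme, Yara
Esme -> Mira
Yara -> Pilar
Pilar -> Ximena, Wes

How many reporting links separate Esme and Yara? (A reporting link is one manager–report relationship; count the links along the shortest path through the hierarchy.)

Esme is 1 level below Gael, and Yara is 1 level below Gael (their lowest common manager). The shortest path runs up from Esme to Gael and back down to Yara: 1 + 1 = 2 links.

2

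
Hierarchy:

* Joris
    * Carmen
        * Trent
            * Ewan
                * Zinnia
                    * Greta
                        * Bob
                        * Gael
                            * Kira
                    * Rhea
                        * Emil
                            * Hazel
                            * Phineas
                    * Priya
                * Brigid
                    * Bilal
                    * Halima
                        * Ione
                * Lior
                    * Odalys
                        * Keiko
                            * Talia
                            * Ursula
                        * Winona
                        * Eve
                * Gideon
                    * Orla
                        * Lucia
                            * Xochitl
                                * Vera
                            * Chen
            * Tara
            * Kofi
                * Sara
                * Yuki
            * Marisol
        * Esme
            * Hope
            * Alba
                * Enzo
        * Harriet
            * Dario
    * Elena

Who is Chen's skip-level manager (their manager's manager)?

Chen reports to Lucia, and Lucia reports to Orla. So Chen's skip-level manager is Orla.

Orla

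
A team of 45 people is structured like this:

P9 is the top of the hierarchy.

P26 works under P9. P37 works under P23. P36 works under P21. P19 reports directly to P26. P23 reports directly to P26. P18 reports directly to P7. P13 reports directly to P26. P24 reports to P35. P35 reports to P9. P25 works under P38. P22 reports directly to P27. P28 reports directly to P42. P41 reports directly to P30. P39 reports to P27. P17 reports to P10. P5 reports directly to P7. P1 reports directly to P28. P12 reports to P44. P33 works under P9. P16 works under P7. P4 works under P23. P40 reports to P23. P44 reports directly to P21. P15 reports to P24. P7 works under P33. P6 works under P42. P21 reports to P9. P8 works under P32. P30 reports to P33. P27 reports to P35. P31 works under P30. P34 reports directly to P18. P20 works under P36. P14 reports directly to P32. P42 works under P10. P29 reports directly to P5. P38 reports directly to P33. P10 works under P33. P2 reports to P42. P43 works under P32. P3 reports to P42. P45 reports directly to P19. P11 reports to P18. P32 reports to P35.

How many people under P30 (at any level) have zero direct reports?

2

The people in P30's organization with no one reporting to them are P31, P41. That is 2.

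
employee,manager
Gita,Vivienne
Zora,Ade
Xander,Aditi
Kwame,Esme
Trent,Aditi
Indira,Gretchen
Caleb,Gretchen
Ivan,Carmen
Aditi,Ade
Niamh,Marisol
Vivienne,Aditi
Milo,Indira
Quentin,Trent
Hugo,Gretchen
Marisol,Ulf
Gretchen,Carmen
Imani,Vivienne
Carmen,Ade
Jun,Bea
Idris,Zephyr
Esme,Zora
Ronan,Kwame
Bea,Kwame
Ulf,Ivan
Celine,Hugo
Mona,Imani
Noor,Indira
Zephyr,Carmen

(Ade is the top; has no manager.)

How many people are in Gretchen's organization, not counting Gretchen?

Gretchen directly manages Hugo, Indira, Caleb. Under Hugo: Celine (1). Under Indira: Milo, Noor (2). Caleb has no reports. So Gretchen's organization is 3 direct reports plus everyone under them: 2 + 3 + 1 = 6.

6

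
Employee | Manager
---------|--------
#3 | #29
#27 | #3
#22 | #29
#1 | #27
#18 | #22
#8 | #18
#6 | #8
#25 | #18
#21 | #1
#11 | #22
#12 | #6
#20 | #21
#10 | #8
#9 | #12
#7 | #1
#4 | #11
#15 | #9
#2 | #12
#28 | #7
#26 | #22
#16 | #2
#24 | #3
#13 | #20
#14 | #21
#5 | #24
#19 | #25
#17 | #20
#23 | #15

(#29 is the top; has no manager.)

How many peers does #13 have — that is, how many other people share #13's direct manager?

1

#13 reports to #20. #20's other direct reports are #17 — 1 peer.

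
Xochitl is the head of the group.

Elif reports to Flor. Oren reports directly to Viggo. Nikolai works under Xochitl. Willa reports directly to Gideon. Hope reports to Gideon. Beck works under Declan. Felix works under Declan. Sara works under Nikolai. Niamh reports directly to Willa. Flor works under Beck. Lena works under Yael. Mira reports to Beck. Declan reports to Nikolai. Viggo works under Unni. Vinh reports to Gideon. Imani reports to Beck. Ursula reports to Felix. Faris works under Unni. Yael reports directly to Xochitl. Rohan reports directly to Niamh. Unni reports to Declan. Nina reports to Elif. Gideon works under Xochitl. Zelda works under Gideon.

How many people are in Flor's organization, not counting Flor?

Flor directly manages Elif. Under Elif: Nina (1). That's 2 in total.

2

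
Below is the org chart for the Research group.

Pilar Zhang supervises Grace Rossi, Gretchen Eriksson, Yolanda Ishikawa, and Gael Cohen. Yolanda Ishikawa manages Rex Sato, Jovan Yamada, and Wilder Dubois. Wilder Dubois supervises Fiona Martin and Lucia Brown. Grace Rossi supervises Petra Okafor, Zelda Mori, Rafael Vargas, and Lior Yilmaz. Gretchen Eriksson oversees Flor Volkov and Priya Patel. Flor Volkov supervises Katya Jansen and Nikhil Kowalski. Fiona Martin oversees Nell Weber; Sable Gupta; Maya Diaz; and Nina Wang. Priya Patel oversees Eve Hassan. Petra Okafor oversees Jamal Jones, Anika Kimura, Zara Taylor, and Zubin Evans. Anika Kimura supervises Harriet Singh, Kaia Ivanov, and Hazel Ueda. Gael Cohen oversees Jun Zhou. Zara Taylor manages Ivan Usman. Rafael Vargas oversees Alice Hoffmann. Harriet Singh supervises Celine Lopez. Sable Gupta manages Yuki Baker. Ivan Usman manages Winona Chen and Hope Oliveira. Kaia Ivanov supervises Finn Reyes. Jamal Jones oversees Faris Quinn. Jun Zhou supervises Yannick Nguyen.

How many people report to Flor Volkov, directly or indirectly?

Flor Volkov directly manages Katya Jansen, Nikhil Kowalski. Katya Jansen has no reports. Nikhil Kowalski has no reports. So Flor Volkov's organization is 2 direct reports plus everyone under them: 1 + 1 = 2.

2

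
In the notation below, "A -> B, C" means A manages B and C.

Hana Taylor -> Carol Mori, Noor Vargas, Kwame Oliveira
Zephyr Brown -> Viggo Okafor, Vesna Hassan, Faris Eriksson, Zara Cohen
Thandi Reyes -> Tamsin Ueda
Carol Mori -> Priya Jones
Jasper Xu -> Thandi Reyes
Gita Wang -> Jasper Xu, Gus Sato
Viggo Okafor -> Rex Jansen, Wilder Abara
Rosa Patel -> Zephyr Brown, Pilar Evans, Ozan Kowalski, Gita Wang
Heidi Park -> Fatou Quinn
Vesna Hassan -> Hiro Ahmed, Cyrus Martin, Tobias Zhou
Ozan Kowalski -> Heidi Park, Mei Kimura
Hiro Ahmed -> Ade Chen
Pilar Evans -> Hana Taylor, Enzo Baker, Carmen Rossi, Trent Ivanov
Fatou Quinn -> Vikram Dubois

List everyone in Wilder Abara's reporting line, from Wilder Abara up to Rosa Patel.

Wilder Abara -> Viggo Okafor -> Zephyr Brown -> Rosa Patel

Wilder Abara reports to Viggo Okafor. Viggo Okafor reports to Zephyr Brown. Zephyr Brown reports to Rosa Patel. Rosa Patel is at the top.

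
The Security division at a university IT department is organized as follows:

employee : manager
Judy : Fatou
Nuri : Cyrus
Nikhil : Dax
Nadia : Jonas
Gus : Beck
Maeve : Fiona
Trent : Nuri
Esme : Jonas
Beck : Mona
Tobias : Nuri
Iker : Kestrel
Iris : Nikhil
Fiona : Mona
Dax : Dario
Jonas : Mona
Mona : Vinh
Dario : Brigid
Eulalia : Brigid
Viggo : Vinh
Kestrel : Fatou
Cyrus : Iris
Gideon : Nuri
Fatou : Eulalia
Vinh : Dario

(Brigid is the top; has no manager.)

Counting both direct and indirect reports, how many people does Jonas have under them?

Jonas directly manages Nadia, Esme. Nadia has no reports. Esme has no reports. So Jonas's organization is 2 direct reports plus everyone under them: 1 + 1 = 2.

2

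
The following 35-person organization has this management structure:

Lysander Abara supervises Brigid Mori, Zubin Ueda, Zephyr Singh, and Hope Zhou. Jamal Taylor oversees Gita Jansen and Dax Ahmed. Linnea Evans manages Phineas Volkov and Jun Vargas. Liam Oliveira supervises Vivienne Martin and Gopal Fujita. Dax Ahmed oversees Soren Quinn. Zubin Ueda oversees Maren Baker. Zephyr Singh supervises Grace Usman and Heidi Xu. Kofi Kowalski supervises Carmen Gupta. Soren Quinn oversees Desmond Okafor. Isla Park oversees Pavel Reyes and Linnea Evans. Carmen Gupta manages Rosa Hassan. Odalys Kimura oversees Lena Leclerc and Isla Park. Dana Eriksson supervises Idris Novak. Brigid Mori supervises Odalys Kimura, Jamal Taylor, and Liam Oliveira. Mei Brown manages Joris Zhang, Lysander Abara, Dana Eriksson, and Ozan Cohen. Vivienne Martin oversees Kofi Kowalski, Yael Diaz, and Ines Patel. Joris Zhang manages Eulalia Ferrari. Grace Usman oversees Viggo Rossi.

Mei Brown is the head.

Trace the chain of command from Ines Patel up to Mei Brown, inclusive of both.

Ines Patel reports to Vivienne Martin. Vivienne Martin reports to Liam Oliveira. Liam Oliveira reports to Brigid Mori. Brigid Mori reports to Lysander Abara. Lysander Abara reports to Mei Brown. Mei Brown is at the top.

Ines Patel -> Vivienne Martin -> Liam Oliveira -> Brigid Mori -> Lysander Abara -> Mei Brown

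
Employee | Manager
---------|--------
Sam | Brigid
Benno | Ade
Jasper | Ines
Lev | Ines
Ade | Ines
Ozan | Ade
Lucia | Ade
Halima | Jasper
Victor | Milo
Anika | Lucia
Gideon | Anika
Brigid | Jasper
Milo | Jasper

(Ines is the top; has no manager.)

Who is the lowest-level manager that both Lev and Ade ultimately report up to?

Lev's chain of managers is Ines. Ade's chain of managers is Ines. The first manager that appears in both chains is Ines.

Ines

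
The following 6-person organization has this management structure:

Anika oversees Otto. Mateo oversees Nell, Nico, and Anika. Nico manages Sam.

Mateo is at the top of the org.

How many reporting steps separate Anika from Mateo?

Chain from Anika up to Mateo: Anika → Mateo. That is 1 step up, so Anika is 1 level below Mateo.

1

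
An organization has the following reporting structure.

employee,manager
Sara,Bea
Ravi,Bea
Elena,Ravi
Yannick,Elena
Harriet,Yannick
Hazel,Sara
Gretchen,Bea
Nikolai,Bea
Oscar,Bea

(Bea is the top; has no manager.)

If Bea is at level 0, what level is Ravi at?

1

Chain from Ravi up to Bea: Ravi → Bea. That is 1 step up, so Ravi is 1 level below Bea.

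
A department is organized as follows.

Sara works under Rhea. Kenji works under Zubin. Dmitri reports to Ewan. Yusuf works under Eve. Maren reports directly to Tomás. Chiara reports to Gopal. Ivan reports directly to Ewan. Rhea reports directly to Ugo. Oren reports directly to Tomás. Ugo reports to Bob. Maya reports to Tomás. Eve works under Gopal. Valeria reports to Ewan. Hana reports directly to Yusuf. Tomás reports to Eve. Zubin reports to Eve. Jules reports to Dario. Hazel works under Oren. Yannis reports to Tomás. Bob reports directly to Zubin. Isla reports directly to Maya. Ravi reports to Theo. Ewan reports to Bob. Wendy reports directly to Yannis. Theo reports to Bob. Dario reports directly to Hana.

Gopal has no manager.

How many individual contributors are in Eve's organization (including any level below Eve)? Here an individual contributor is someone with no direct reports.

11

The people in Eve's organization with no one reporting to them are Hazel, Maren, Wendy, Isla, Jules, Kenji, Sara, Ravi, Dmitri, Ivan, Valeria. That is 11.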